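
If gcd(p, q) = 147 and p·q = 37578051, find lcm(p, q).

gcd·lcm = product, so lcm = 37578051/147 = 255633.

255633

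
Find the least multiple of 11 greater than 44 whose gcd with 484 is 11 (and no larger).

55

Multiples of 11 above 44: 11·5, 11·6, … . Need the cofactor coprime to 484/11 = 44.
Checking s = 5, 6, … the first with gcd(s, 44) = 1 is s = 5, giving 55.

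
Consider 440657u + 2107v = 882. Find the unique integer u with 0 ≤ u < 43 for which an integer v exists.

3

gcd(440657, 2107) = 49 (Euclid: 440657 = 209·2107 + 294; 2107 = 7·294 + 49; 294 = 6·49 + 0), and 49 | 882.
Extended Euclid: 440657·(-7) + 2107·(1464) = 49. Scale by 18: u₀ = -126.
General solution u = u₀ + 43t; reducing mod 43 gives u = 3 (and v = -627).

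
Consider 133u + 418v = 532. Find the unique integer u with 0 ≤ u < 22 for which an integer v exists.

Euclid: 418 = 3·133 + 19; 133 = 7·19 + 0 → gcd = 19; 532 = 19·28.
Back-substitution yields 133·(-3) + 418·(1) = 19, so one solution is u = -3·28 = -84, v = 1·28 = 28.
Solutions in u differ by 418/19 = 22; the one in [0, 22) is -84 mod 22 = 4.

4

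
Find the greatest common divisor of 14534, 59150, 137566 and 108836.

338

14534 = 2 · 13² · 43; 59150 = 2 · 5² · 7 · 13²; 137566 = 2 · 11 · 13² · 37; 108836 = 2² · 7 · 13² · 23
gcd takes min exponent of each prime: 2 · 13² = 338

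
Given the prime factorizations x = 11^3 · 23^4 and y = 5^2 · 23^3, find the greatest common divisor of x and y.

min exponent per shared prime: 23^3 = 12167

12167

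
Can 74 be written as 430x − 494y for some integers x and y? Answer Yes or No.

By Bézout, 430x − 494y = 74 has integer solutions iff gcd(430, 494) | 74.
Euclid: 494 = 1·430 + 64; 430 = 6·64 + 46; 64 = 1·46 + 18; 46 = 2·18 + 10; 18 = 1·10 + 8; 10 = 1·8 + 2; 8 = 4·2 + 0. gcd = 2; 74 mod 2 = 0. Yes.

Yes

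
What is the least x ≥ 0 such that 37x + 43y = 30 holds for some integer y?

gcd(37, 43) = 1 (Euclid: 43 = 1·37 + 6; 37 = 6·6 + 1; 6 = 6·1 + 0), and 1 | 30.
Extended Euclid: 37·(7) + 43·(-6) = 1. Scale by 30: x₀ = 210.
General solution x = x₀ + 43t; reducing mod 43 gives x = 38 (and y = -32).

38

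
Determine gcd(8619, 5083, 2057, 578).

8619 = 3 · 13² · 17; 5083 = 13 · 17 · 23; 2057 = 11² · 17; 578 = 2 · 17²
gcd takes min exponent of each prime: 17 = 17

17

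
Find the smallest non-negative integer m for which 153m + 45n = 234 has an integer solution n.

3

gcd(153, 45) = 9 (Euclid: 153 = 3·45 + 18; 45 = 2·18 + 9; 18 = 2·9 + 0), and 9 | 234.
Extended Euclid: 153·(-2) + 45·(7) = 9. Scale by 26: m₀ = -52.
General solution m = m₀ + 5t; reducing mod 5 gives m = 3 (and n = -5).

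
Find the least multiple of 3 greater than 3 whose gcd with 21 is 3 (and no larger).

21 = 3·7. Any a with gcd(a, 21) = 3 is a multiple of 3, say 3s, with s coprime to 7.
Need s > 3/3, so s ≥ 2. First s ≥ 2 with gcd(s, 7) = 1 is s = 2. Thus a = 3·2 = 6.

6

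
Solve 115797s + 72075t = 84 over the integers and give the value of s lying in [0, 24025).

10547

gcd(115797, 72075) = 3 (Euclid: 115797 = 1·72075 + 43722; 72075 = 1·43722 + 28353; 43722 = 1·28353 + 15369; 28353 = 1·15369 + 12984; 15369 = 1·12984 + 2385; 12984 = 5·2385 + 1059; 2385 = 2·1059 + 267; 1059 = 3·267 + 258; 267 = 1·258 + 9; 258 = 28·9 + 6; 9 = 1·6 + 3; 6 = 2·3 + 0), and 3 | 84.
Extended Euclid: 115797·(8099) + 72075·(-13012) = 3. Scale by 28: s₀ = 226772.
General solution s = s₀ + 24025k; reducing mod 24025 gives s = 10547 (and t = -16945).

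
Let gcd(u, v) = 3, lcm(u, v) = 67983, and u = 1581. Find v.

u·v = gcd·lcm = 3·67983 = 203949, so v = 203949/1581 = 129.

129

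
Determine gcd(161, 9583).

7

Euclid: 9583 = 59·161 + 84; 161 = 1·84 + 77; 84 = 1·77 + 7; 77 = 11·7 + 0. Last nonzero remainder: 7.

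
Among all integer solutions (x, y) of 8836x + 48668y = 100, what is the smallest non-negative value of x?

10421

Euclid: 48668 = 5·8836 + 4488; 8836 = 1·4488 + 4348; 4488 = 1·4348 + 140; 4348 = 31·140 + 8; 140 = 17·8 + 4; 8 = 2·4 + 0 → gcd = 4; 100 = 4·25.
Back-substitution yields 8836·(-5910) + 48668·(1073) = 4, so one solution is x = -5910·25 = -147750, y = 1073·25 = 26825.
Solutions in x differ by 48668/4 = 12167; the one in [0, 12167) is -147750 mod 12167 = 10421.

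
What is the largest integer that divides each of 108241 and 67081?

108241 = 7² · 47²
67081 = 7² · 37²
Common: 7² = 49

49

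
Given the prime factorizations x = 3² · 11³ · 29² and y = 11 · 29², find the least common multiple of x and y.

10074339

max exponent per prime: 3² · 11³ · 29² = 10074339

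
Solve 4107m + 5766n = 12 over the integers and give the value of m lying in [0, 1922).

782

Euclid: 5766 = 1·4107 + 1659; 4107 = 2·1659 + 789; 1659 = 2·789 + 81; 789 = 9·81 + 60; 81 = 1·60 + 21; 60 = 2·21 + 18; 21 = 1·18 + 3; 18 = 6·3 + 0 → gcd = 3; 12 = 3·4.
Back-substitution yields 4107·(-285) + 5766·(203) = 3, so one solution is m = -285·4 = -1140, n = 203·4 = 812.
Solutions in m differ by 5766/3 = 1922; the one in [0, 1922) is -1140 mod 1922 = 782.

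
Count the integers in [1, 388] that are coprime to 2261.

297

2261 = 7·17·19. Inclusion–exclusion on these primes:
388 − ⌊388/7⌋ − ⌊388/17⌋ − ⌊388/19⌋ + ⌊388/119⌋ + ⌊388/133⌋ + ⌊388/323⌋ − ⌊388/2261⌋ = 297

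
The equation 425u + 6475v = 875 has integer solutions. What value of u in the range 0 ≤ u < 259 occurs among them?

Reduce mod 6475: 425u ≡ 875 (mod 6475). With g = gcd(425, 6475) = 25 dividing 875, divide through: 17u ≡ 35 (mod 259).
Since gcd(17, 259) = 1, u ≡ 35·(17)⁻¹ ≡ 63 (mod 259). Smallest non-negative: 63.

63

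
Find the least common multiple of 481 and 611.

22607

gcd first: 611 = 1·481 + 130; 481 = 3·130 + 91; 130 = 1·91 + 39; 91 = 2·39 + 13; 39 = 3·13 + 0 → gcd = 13
lcm = 481·611/gcd = 293891/13 = 22607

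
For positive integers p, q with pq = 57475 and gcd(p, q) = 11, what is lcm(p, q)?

5225

For any two positive integers, gcd × lcm equals their product. Hence lcm = 57475 / 11 = 5225.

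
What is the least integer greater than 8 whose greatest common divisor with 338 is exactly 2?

338 = 2·169. Any a with gcd(a, 338) = 2 is a multiple of 2, say 2s, with s coprime to 169.
Need s > 8/2, so s ≥ 5. First s ≥ 5 with gcd(s, 169) = 1 is s = 5. Thus a = 2·5 = 10.

10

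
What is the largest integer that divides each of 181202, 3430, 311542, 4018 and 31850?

gcd(181202, 3430): 181202 = 52·3430 + 2842; 3430 = 1·2842 + 588; 2842 = 4·588 + 490; 588 = 1·490 + 98; 490 = 5·98 + 0 → 98
gcd(98, 311542): 311542 = 3179·98 + 0 → 98
gcd(98, 4018): 4018 = 41·98 + 0 → 98
gcd(98, 31850): 31850 = 325·98 + 0 → 98

98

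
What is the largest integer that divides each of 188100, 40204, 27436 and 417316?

gcd(188100, 40204): 188100 = 4·40204 + 27284; 40204 = 1·27284 + 12920; 27284 = 2·12920 + 1444; 12920 = 8·1444 + 1368; 1444 = 1·1368 + 76; 1368 = 18·76 + 0 → 76
gcd(76, 27436): 27436 = 361·76 + 0 → 76
gcd(76, 417316): 417316 = 5491·76 + 0 → 76

76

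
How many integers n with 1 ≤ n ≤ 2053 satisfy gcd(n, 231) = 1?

231 = 3·7·11. Inclusion–exclusion on these primes:
2053 − ⌊2053/3⌋ − ⌊2053/7⌋ − ⌊2053/11⌋ + ⌊2053/21⌋ + ⌊2053/33⌋ + ⌊2053/77⌋ − ⌊2053/231⌋ = 1067

1067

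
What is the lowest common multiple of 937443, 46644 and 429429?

937443 = 3 · 13² · 43²; 46644 = 2² · 3 · 13² · 23; 429429 = 3 · 7 · 11² · 13²
lcm takes max exponent of each prime: 2² · 3 · 7 · 11² · 13² · 23 · 43² = 73049308332

73049308332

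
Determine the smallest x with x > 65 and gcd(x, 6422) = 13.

91

Multiples of 13 above 65: 13·6, 13·7, … . Need the cofactor coprime to 6422/13 = 494.
Checking s = 6, 7, … the first with gcd(s, 494) = 1 is s = 7, giving 91.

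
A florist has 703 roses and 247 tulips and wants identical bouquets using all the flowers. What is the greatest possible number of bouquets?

703 = 19 · 37
247 = 13 · 19
Common: 19 = 19

19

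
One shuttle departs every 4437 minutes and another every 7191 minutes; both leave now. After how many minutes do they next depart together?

208539

4437 = 3² · 17 · 29; 7191 = 3² · 17 · 47
max exponents: 3² · 17 · 29 · 47 = 208539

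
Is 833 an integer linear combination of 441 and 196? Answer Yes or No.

gcd(441, 196): 441 = 2·196 + 49; 196 = 4·49 + 0 → 49
49 divides 833, so a solution exists.

Yes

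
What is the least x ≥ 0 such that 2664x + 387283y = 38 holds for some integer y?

264876

Euclid: 387283 = 145·2664 + 1003; 2664 = 2·1003 + 658; 1003 = 1·658 + 345; 658 = 1·345 + 313; 345 = 1·313 + 32; 313 = 9·32 + 25; 32 = 1·25 + 7; 25 = 3·7 + 4; 7 = 1·4 + 3; 4 = 1·3 + 1; 3 = 3·1 + 0 → gcd = 1; 38 = 1·38.
Back-substitution yields 2664·(108887) + 387283·(-749) = 1, so one solution is x = 108887·38 = 4137706, y = -749·38 = -28462.
Solutions in x differ by 387283/1 = 387283; the one in [0, 387283) is 4137706 mod 387283 = 264876.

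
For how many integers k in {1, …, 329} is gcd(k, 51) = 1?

Prime factors of 51: 3, 17. Count integers ≤ 329 divisible by none of them.
By inclusion–exclusion: 329 − ⌊329/3⌋ − ⌊329/17⌋ + ⌊329/51⌋ = 207.

207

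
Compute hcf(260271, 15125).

Euclid: 260271 = 17·15125 + 3146; 15125 = 4·3146 + 2541; 3146 = 1·2541 + 605; 2541 = 4·605 + 121; 605 = 5·121 + 0. Last nonzero remainder: 121.

121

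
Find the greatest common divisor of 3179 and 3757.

289

3179 = 11 · 17²
3757 = 13 · 17²
Common: 17² = 289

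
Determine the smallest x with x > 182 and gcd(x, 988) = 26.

234

Multiples of 26 above 182: 26·8, 26·9, … . Need the cofactor coprime to 988/26 = 38.
Checking s = 8, 9, … the first with gcd(s, 38) = 1 is s = 9, giving 234.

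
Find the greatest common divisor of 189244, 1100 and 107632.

gcd(189244, 1100): 189244 = 172·1100 + 44; 1100 = 25·44 + 0 → 44
gcd(44, 107632): 107632 = 2446·44 + 8; 44 = 5·8 + 4; 8 = 2·4 + 0 → 4

4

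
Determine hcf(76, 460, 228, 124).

gcd(76, 460): 460 = 6·76 + 4; 76 = 19·4 + 0 → 4
gcd(4, 228): 228 = 57·4 + 0 → 4
gcd(4, 124): 124 = 31·4 + 0 → 4

4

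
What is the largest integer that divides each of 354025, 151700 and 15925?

25

gcd(354025, 151700): 354025 = 2·151700 + 50625; 151700 = 2·50625 + 50450; 50625 = 1·50450 + 175; 50450 = 288·175 + 50; 175 = 3·50 + 25; 50 = 2·25 + 0 → 25
gcd(25, 15925): 15925 = 637·25 + 0 → 25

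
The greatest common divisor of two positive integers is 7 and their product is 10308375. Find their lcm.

1472625

Since gcd(p,q)·lcm(p,q) = pq, lcm = 10308375/7 = 1472625.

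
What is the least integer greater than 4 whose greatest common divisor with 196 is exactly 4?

8

196 = 4·49. Any x with gcd(x, 196) = 4 is a multiple of 4, say 4s, with s coprime to 49.
Need s > 4/4, so s ≥ 2. First s ≥ 2 with gcd(s, 49) = 1 is s = 2. Thus x = 4·2 = 8.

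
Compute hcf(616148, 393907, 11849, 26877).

gcd(616148, 393907): 616148 = 1·393907 + 222241; 393907 = 1·222241 + 171666; 222241 = 1·171666 + 50575; 171666 = 3·50575 + 19941; 50575 = 2·19941 + 10693; 19941 = 1·10693 + 9248; 10693 = 1·9248 + 1445; 9248 = 6·1445 + 578; 1445 = 2·578 + 289; 578 = 2·289 + 0 → 289
gcd(289, 11849): 11849 = 41·289 + 0 → 289
gcd(289, 26877): 26877 = 93·289 + 0 → 289

289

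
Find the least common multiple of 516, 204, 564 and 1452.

lcm(516, 204) = 516·204/gcd = 105264/12 = 8772
lcm(8772, 564) = 8772·564/gcd = 4947408/12 = 412284
lcm(412284, 1452) = 412284·1452/gcd = 598636368/12 = 49886364

49886364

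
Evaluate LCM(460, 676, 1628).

460 = 2² · 5 · 23; 676 = 2² · 13²; 1628 = 2² · 11 · 37
lcm takes max exponent of each prime: 2² · 5 · 11 · 13² · 23 · 37 = 31640180

31640180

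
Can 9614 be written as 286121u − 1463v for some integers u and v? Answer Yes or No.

Yes

gcd(286121, 1463): 286121 = 195·1463 + 836; 1463 = 1·836 + 627; 836 = 1·627 + 209; 627 = 3·209 + 0 → 209
209 divides 9614, so a solution exists.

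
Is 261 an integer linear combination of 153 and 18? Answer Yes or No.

Yes

By Bézout, 153s − 18t = 261 has integer solutions iff gcd(153, 18) | 261.
Euclid: 153 = 8·18 + 9; 18 = 2·9 + 0. gcd = 9; 261 mod 9 = 0. Yes.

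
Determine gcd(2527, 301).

7

2527 = 7 · 19²
301 = 7 · 43
Common: 7 = 7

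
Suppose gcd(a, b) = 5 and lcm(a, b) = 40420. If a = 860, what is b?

235

a·b = gcd·lcm = 5·40420 = 202100, so b = 202100/860 = 235.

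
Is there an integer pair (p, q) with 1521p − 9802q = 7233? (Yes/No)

No

gcd(1521, 9802): 9802 = 6·1521 + 676; 1521 = 2·676 + 169; 676 = 4·169 + 0 → 169
169 does not divide 7233, so a solution does not exist.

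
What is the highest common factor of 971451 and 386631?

Euclid: 971451 = 2·386631 + 198189; 386631 = 1·198189 + 188442; 198189 = 1·188442 + 9747; 188442 = 19·9747 + 3249; 9747 = 3·3249 + 0. Last nonzero remainder: 3249.

3249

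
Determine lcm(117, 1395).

18135

gcd first: 1395 = 11·117 + 108; 117 = 1·108 + 9; 108 = 12·9 + 0 → gcd = 9
lcm = 117·1395/gcd = 163215/9 = 18135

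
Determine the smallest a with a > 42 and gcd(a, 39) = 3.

39 = 3·13. Any a with gcd(a, 39) = 3 is a multiple of 3, say 3s, with s coprime to 13.
Need s > 42/3, so s ≥ 15. First s ≥ 15 with gcd(s, 13) = 1 is s = 15. Thus a = 3·15 = 45.

45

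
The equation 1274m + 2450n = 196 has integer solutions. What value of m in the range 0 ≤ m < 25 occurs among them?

gcd(1274, 2450) = 98 (Euclid: 2450 = 1·1274 + 1176; 1274 = 1·1176 + 98; 1176 = 12·98 + 0), and 98 | 196.
Extended Euclid: 1274·(2) + 2450·(-1) = 98. Scale by 2: m₀ = 4.
General solution m = m₀ + 25t; reducing mod 25 gives m = 4 (and n = -2).

4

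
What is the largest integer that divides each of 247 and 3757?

13

Euclid: 3757 = 15·247 + 52; 247 = 4·52 + 39; 52 = 1·39 + 13; 39 = 3·13 + 0. Last nonzero remainder: 13.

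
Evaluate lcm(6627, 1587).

3505683

6627 = 3 · 47²; 1587 = 3 · 23²
max exponents: 3 · 23² · 47² = 3505683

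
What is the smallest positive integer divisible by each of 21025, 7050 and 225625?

53509676250

21025 = 5² · 29²; 7050 = 2 · 3 · 5² · 47; 225625 = 5⁴ · 19²
lcm takes max exponent of each prime: 2 · 3 · 5⁴ · 19² · 29² · 47 = 53509676250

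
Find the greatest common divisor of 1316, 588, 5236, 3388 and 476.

gcd(1316, 588): 1316 = 2·588 + 140; 588 = 4·140 + 28; 140 = 5·28 + 0 → 28
gcd(28, 5236): 5236 = 187·28 + 0 → 28
gcd(28, 3388): 3388 = 121·28 + 0 → 28
gcd(28, 476): 476 = 17·28 + 0 → 28

28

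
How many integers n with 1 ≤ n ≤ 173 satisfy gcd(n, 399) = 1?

399 = 3·7·19. Inclusion–exclusion on these primes:
173 − ⌊173/3⌋ − ⌊173/7⌋ − ⌊173/19⌋ + ⌊173/21⌋ + ⌊173/57⌋ + ⌊173/133⌋ − ⌊173/399⌋ = 95

95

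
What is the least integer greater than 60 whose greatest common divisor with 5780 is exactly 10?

gcd(m, 5780) = 10 forces 10 | m; write m = 10s. Then gcd(10s, 10·578) = 10·gcd(s, 578), so need gcd(s, 578) = 1.
10s > 60 gives s ≥ 7. The least s ≥ 7 coprime to 578 is 7, so m = 10·7 = 70.

70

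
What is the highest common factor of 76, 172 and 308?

gcd(76, 172): 172 = 2·76 + 20; 76 = 3·20 + 16; 20 = 1·16 + 4; 16 = 4·4 + 0 → 4
gcd(4, 308): 308 = 77·4 + 0 → 4

4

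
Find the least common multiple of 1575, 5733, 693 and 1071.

1575 = 3² · 5² · 7; 5733 = 3² · 7² · 13; 693 = 3² · 7 · 11; 1071 = 3² · 7 · 17
lcm takes max exponent of each prime: 3² · 5² · 7² · 11 · 13 · 17 = 26801775

26801775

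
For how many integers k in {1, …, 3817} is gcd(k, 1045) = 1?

Prime factors of 1045: 5, 11, 19. Count integers ≤ 3817 divisible by none of them.
By inclusion–exclusion: 3817 − ⌊3817/5⌋ − ⌊3817/11⌋ − ⌊3817/19⌋ + ⌊3817/55⌋ + ⌊3817/95⌋ + ⌊3817/209⌋ − ⌊3817/1045⌋ = 2631.

2631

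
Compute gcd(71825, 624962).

Euclid: 624962 = 8·71825 + 50362; 71825 = 1·50362 + 21463; 50362 = 2·21463 + 7436; 21463 = 2·7436 + 6591; 7436 = 1·6591 + 845; 6591 = 7·845 + 676; 845 = 1·676 + 169; 676 = 4·169 + 0. Last nonzero remainder: 169.

169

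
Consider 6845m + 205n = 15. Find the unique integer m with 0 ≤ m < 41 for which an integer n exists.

13

gcd(6845, 205) = 5 (Euclid: 6845 = 33·205 + 80; 205 = 2·80 + 45; 80 = 1·45 + 35; 45 = 1·35 + 10; 35 = 3·10 + 5; 10 = 2·5 + 0), and 5 | 15.
Extended Euclid: 6845·(18) + 205·(-601) = 5. Scale by 3: m₀ = 54.
General solution m = m₀ + 41t; reducing mod 41 gives m = 13 (and n = -434).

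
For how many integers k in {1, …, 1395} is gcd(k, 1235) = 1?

975

Prime factors of 1235: 5, 13, 19. Count integers ≤ 1395 divisible by none of them.
By inclusion–exclusion: 1395 − ⌊1395/5⌋ − ⌊1395/13⌋ − ⌊1395/19⌋ + ⌊1395/65⌋ + ⌊1395/95⌋ + ⌊1395/247⌋ − ⌊1395/1235⌋ = 975.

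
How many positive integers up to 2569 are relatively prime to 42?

Prime factors of 42: 2, 3, 7. Count integers ≤ 2569 divisible by none of them.
By inclusion–exclusion: 2569 − ⌊2569/2⌋ − ⌊2569/3⌋ − ⌊2569/7⌋ + ⌊2569/6⌋ + ⌊2569/14⌋ + ⌊2569/21⌋ − ⌊2569/42⌋ = 734.

734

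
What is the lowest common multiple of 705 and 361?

254505

705 = 3 · 5 · 47; 361 = 19²
max exponents: 3 · 5 · 19² · 47 = 254505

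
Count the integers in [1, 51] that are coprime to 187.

44

Prime factors of 187: 11, 17. Count integers ≤ 51 divisible by none of them.
By inclusion–exclusion: 51 − ⌊51/11⌋ − ⌊51/17⌋ + ⌊51/187⌋ = 44.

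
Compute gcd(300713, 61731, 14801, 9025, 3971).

gcd(300713, 61731): 300713 = 4·61731 + 53789; 61731 = 1·53789 + 7942; 53789 = 6·7942 + 6137; 7942 = 1·6137 + 1805; 6137 = 3·1805 + 722; 1805 = 2·722 + 361; 722 = 2·361 + 0 → 361
gcd(361, 14801): 14801 = 41·361 + 0 → 361
gcd(361, 9025): 9025 = 25·361 + 0 → 361
gcd(361, 3971): 3971 = 11·361 + 0 → 361

361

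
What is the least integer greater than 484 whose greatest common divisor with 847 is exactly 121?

605

Multiples of 121 above 484: 121·5, 121·6, … . Need the cofactor coprime to 847/121 = 7.
Checking s = 5, 6, … the first with gcd(s, 7) = 1 is s = 5, giving 605.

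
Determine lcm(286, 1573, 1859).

40898

lcm(286, 1573) = 286·1573/gcd = 449878/143 = 3146
lcm(3146, 1859) = 3146·1859/gcd = 5848414/143 = 40898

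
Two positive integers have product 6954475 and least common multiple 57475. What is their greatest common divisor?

121

gcd·lcm = product, so gcd = 6954475/57475 = 121.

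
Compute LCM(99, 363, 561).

18513

99 = 3² · 11; 363 = 3 · 11²; 561 = 3 · 11 · 17
lcm takes max exponent of each prime: 3² · 11² · 17 = 18513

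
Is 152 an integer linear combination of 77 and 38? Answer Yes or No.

By Bézout, 77m + 38n = 152 has integer solutions iff gcd(77, 38) | 152.
Euclid: 77 = 2·38 + 1; 38 = 38·1 + 0. gcd = 1; 152 mod 1 = 0. Yes.

Yes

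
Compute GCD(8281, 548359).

8281 = 7² · 13²
548359 = 7² · 19² · 31
Common: 7² = 49

49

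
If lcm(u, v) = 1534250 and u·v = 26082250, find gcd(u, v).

gcd·lcm = product, so gcd = 26082250/1534250 = 17.

17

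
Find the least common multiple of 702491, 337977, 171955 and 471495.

6074539111088595

lcm(702491, 337977) = 702491·337977/gcd = 237425800707/17 = 13966223571
lcm(13966223571, 171955) = 13966223571·171955/gcd = 2401561974151305/17 = 141268351420665
lcm(141268351420665, 471495) = 141268351420665·471495/gcd = 66607321353086444175/10965 = 6074539111088595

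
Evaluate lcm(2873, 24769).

4185961

2873 = 13² · 17; 24769 = 17 · 31 · 47
max exponents: 13² · 17 · 31 · 47 = 4185961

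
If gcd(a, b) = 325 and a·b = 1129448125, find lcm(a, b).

3475225

Since gcd(a,b)·lcm(a,b) = ab, lcm = 1129448125/325 = 3475225.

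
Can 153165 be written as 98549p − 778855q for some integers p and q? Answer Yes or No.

By Bézout, 98549p − 778855q = 153165 has integer solutions iff gcd(98549, 778855) | 153165.
Euclid: 778855 = 7·98549 + 89012; 98549 = 1·89012 + 9537; 89012 = 9·9537 + 3179; 9537 = 3·3179 + 0. gcd = 3179; 153165 mod 3179 = 573. No.

No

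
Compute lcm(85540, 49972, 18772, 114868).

1394754249980

85540 = 2² · 5 · 7 · 13 · 47; 49972 = 2² · 13 · 31²; 18772 = 2² · 13 · 19²; 114868 = 2² · 13 · 47²
lcm takes max exponent of each prime: 2² · 5 · 7 · 13 · 19² · 31² · 47² = 1394754249980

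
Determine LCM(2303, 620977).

2303 = 7² · 47; 620977 = 7² · 19 · 23 · 29
max exponents: 7² · 19 · 23 · 29 · 47 = 29185919

29185919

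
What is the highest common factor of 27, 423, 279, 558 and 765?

9

27 = 3³; 423 = 3² · 47; 279 = 3² · 31; 558 = 2 · 3² · 31; 765 = 3² · 5 · 17
gcd takes min exponent of each prime: 3² = 9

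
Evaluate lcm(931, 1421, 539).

296989

931 = 7² · 19; 1421 = 7² · 29; 539 = 7² · 11
lcm takes max exponent of each prime: 7² · 11 · 19 · 29 = 296989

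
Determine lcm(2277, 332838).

gcd first: 332838 = 146·2277 + 396; 2277 = 5·396 + 297; 396 = 1·297 + 99; 297 = 3·99 + 0 → gcd = 99
lcm = 2277·332838/gcd = 757872126/99 = 7655274

7655274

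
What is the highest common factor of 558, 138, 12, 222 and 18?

gcd(558, 138): 558 = 4·138 + 6; 138 = 23·6 + 0 → 6
gcd(6, 12): 12 = 2·6 + 0 → 6
gcd(6, 222): 222 = 37·6 + 0 → 6
gcd(6, 18): 18 = 3·6 + 0 → 6

6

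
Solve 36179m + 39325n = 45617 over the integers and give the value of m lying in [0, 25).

Euclid: 39325 = 1·36179 + 3146; 36179 = 11·3146 + 1573; 3146 = 2·1573 + 0 → gcd = 1573; 45617 = 1573·29.
Back-substitution yields 36179·(12) + 39325·(-11) = 1573, so one solution is m = 12·29 = 348, n = -11·29 = -319.
Solutions in m differ by 39325/1573 = 25; the one in [0, 25) is 348 mod 25 = 23.

23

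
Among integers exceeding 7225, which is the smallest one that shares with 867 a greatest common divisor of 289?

7514

Multiples of 289 above 7225: 289·26, 289·27, … . Need the cofactor coprime to 867/289 = 3.
Checking s = 26, 27, … the first with gcd(s, 3) = 1 is s = 26, giving 7514.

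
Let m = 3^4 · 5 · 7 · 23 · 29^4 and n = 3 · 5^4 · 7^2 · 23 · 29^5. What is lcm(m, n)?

1170250786726875

max exponent per prime: 3^4 · 5^4 · 7^2 · 23 · 29^5 = 1170250786726875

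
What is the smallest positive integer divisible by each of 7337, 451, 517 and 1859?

7337 = 11 · 23 · 29; 451 = 11 · 41; 517 = 11 · 47; 1859 = 11 · 13²
lcm takes max exponent of each prime: 11 · 13² · 23 · 29 · 41 · 47 = 2389389431

2389389431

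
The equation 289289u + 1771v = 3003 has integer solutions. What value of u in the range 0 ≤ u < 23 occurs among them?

2

Euclid: 289289 = 163·1771 + 616; 1771 = 2·616 + 539; 616 = 1·539 + 77; 539 = 7·77 + 0 → gcd = 77; 3003 = 77·39.
Back-substitution yields 289289·(3) + 1771·(-490) = 77, so one solution is u = 3·39 = 117, v = -490·39 = -19110.
Solutions in u differ by 1771/77 = 23; the one in [0, 23) is 117 mod 23 = 2.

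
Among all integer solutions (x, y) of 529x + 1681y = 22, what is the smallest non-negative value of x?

1573

gcd(529, 1681) = 1 (Euclid: 1681 = 3·529 + 94; 529 = 5·94 + 59; 94 = 1·59 + 35; 59 = 1·35 + 24; 35 = 1·24 + 11; 24 = 2·11 + 2; 11 = 5·2 + 1; 2 = 2·1 + 0), and 1 | 22.
Extended Euclid: 529·(-769) + 1681·(242) = 1. Scale by 22: x₀ = -16918.
General solution x = x₀ + 1681t; reducing mod 1681 gives x = 1573 (and y = -495).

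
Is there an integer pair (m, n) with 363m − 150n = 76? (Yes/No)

No

By Bézout, 363m − 150n = 76 has integer solutions iff gcd(363, 150) | 76.
Euclid: 363 = 2·150 + 63; 150 = 2·63 + 24; 63 = 2·24 + 15; 24 = 1·15 + 9; 15 = 1·9 + 6; 9 = 1·6 + 3; 6 = 2·3 + 0. gcd = 3; 76 mod 3 = 1. No.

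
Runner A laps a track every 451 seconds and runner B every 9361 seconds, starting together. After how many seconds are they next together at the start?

451 = 11 · 41; 9361 = 11 · 23 · 37
max exponents: 11 · 23 · 37 · 41 = 383801

383801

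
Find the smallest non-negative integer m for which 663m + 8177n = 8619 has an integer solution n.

Euclid: 8177 = 12·663 + 221; 663 = 3·221 + 0 → gcd = 221; 8619 = 221·39.
Back-substitution yields 663·(-12) + 8177·(1) = 221, so one solution is m = -12·39 = -468, n = 1·39 = 39.
Solutions in m differ by 8177/221 = 37; the one in [0, 37) is -468 mod 37 = 13.

13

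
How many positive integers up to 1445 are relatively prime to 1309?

Prime factors of 1309: 7, 11, 17. Count integers ≤ 1445 divisible by none of them.
By inclusion–exclusion: 1445 − ⌊1445/7⌋ − ⌊1445/11⌋ − ⌊1445/17⌋ + ⌊1445/77⌋ + ⌊1445/119⌋ + ⌊1445/187⌋ − ⌊1445/1309⌋ = 1059.

1059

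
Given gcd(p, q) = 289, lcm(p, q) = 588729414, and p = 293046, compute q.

p·q = gcd·lcm = 289·588729414 = 170142800646, so q = 170142800646/293046 = 580601.

580601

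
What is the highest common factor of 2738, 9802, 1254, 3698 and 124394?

2

2738 = 2 · 37²; 9802 = 2 · 13² · 29; 1254 = 2 · 3 · 11 · 19; 3698 = 2 · 43²; 124394 = 2 · 37 · 41²
gcd takes min exponent of each prime: 2 = 2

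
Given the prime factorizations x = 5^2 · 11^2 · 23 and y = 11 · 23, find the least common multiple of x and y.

69575

max exponent per prime: 5^2 · 11^2 · 23 = 69575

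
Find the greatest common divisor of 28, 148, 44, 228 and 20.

gcd(28, 148): 148 = 5·28 + 8; 28 = 3·8 + 4; 8 = 2·4 + 0 → 4
gcd(4, 44): 44 = 11·4 + 0 → 4
gcd(4, 228): 228 = 57·4 + 0 → 4
gcd(4, 20): 20 = 5·4 + 0 → 4

4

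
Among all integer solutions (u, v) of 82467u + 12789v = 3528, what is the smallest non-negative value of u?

14

gcd(82467, 12789) = 441 (Euclid: 82467 = 6·12789 + 5733; 12789 = 2·5733 + 1323; 5733 = 4·1323 + 441; 1323 = 3·441 + 0), and 441 | 3528.
Extended Euclid: 82467·(9) + 12789·(-58) = 441. Scale by 8: u₀ = 72.
General solution u = u₀ + 29t; reducing mod 29 gives u = 14 (and v = -90).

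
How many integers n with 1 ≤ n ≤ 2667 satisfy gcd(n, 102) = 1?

837

Prime factors of 102: 2, 3, 17. Count integers ≤ 2667 divisible by none of them.
By inclusion–exclusion: 2667 − ⌊2667/2⌋ − ⌊2667/3⌋ − ⌊2667/17⌋ + ⌊2667/6⌋ + ⌊2667/34⌋ + ⌊2667/51⌋ − ⌊2667/102⌋ = 837.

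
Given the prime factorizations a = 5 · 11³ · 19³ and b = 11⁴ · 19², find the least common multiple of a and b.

max exponent per prime: 5 · 11⁴ · 19³ = 502113095

502113095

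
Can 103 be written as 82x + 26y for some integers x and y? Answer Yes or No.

gcd(82, 26): 82 = 3·26 + 4; 26 = 6·4 + 2; 4 = 2·2 + 0 → 2
2 does not divide 103, so a solution does not exist.

No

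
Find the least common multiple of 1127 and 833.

1127 = 7² · 23; 833 = 7² · 17
max exponents: 7² · 17 · 23 = 19159

19159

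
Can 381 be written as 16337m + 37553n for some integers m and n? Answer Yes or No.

gcd(16337, 37553): 37553 = 2·16337 + 4879; 16337 = 3·4879 + 1700; 4879 = 2·1700 + 1479; 1700 = 1·1479 + 221; 1479 = 6·221 + 153; 221 = 1·153 + 68; 153 = 2·68 + 17; 68 = 4·17 + 0 → 17
17 does not divide 381, so a solution does not exist.

No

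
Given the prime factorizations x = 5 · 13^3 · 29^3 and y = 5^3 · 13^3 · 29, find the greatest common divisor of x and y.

318565

min exponent per shared prime: 5 · 13^3 · 29 = 318565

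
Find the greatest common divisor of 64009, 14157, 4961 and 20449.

121

gcd(64009, 14157): 64009 = 4·14157 + 7381; 14157 = 1·7381 + 6776; 7381 = 1·6776 + 605; 6776 = 11·605 + 121; 605 = 5·121 + 0 → 121
gcd(121, 4961): 4961 = 41·121 + 0 → 121
gcd(121, 20449): 20449 = 169·121 + 0 → 121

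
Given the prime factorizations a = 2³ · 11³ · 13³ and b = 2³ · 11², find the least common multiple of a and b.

max exponent per prime: 2³ · 11³ · 13³ = 23393656

23393656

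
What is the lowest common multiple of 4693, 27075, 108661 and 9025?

4693 = 13 · 19²; 27075 = 3 · 5² · 19²; 108661 = 7 · 19² · 43; 9025 = 5² · 19²
lcm takes max exponent of each prime: 3 · 5² · 7 · 13 · 19² · 43 = 105944475

105944475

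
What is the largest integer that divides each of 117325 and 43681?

361

Euclid: 117325 = 2·43681 + 29963; 43681 = 1·29963 + 13718; 29963 = 2·13718 + 2527; 13718 = 5·2527 + 1083; 2527 = 2·1083 + 361; 1083 = 3·361 + 0. Last nonzero remainder: 361.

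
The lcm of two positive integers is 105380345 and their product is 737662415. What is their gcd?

gcd·lcm = product, so gcd = 737662415/105380345 = 7.

7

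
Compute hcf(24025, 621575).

Euclid: 621575 = 25·24025 + 20950; 24025 = 1·20950 + 3075; 20950 = 6·3075 + 2500; 3075 = 1·2500 + 575; 2500 = 4·575 + 200; 575 = 2·200 + 175; 200 = 1·175 + 25; 175 = 7·25 + 0. Last nonzero remainder: 25.

25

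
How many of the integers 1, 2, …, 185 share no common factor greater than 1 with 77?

77 = 7·11. Inclusion–exclusion on these primes:
185 − ⌊185/7⌋ − ⌊185/11⌋ + ⌊185/77⌋ = 145

145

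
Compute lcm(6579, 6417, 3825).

117270675

6579 = 3² · 17 · 43; 6417 = 3² · 23 · 31; 3825 = 3² · 5² · 17
lcm takes max exponent of each prime: 3² · 5² · 17 · 23 · 31 · 43 = 117270675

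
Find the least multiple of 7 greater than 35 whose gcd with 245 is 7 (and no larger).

42

gcd(m, 245) = 7 forces 7 | m; write m = 7s. Then gcd(7s, 7·35) = 7·gcd(s, 35), so need gcd(s, 35) = 1.
7s > 35 gives s ≥ 6. The least s ≥ 6 coprime to 35 is 6, so m = 7·6 = 42.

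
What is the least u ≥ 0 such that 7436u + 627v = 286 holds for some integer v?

11

gcd(7436, 627) = 11 (Euclid: 7436 = 11·627 + 539; 627 = 1·539 + 88; 539 = 6·88 + 11; 88 = 8·11 + 0), and 11 | 286.
Extended Euclid: 7436·(7) + 627·(-83) = 11. Scale by 26: u₀ = 182.
General solution u = u₀ + 57t; reducing mod 57 gives u = 11 (and v = -130).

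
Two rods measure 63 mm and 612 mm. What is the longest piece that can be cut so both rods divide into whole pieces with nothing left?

63 = 3² · 7
612 = 2² · 3² · 17
Common: 3² = 9

9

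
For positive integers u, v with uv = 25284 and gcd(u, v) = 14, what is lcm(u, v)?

1806

For any two positive integers, gcd × lcm equals their product. Hence lcm = 25284 / 14 = 1806.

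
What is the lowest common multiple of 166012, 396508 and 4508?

1103481764

lcm(166012, 396508) = 166012·396508/gcd = 65825086096/1372 = 47977468
lcm(47977468, 4508) = 47977468·4508/gcd = 216282425744/196 = 1103481764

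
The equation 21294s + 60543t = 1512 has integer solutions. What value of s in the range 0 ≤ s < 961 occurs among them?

gcd(21294, 60543) = 63 (Euclid: 60543 = 2·21294 + 17955; 21294 = 1·17955 + 3339; 17955 = 5·3339 + 1260; 3339 = 2·1260 + 819; 1260 = 1·819 + 441; 819 = 1·441 + 378; 441 = 1·378 + 63; 378 = 6·63 + 0), and 63 | 1512.
Extended Euclid: 21294·(-145) + 60543·(51) = 63. Scale by 24: s₀ = -3480.
General solution s = s₀ + 961k; reducing mod 961 gives s = 364 (and t = -128).

364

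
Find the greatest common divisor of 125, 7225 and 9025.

25

125 = 5³; 7225 = 5² · 17²; 9025 = 5² · 19²
gcd takes min exponent of each prime: 5² = 25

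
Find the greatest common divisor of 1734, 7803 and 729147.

gcd(1734, 7803): 7803 = 4·1734 + 867; 1734 = 2·867 + 0 → 867
gcd(867, 729147): 729147 = 841·867 + 0 → 867

867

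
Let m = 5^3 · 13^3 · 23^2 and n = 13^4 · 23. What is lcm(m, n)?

1888596125

max exponent per prime: 5^3 · 13^4 · 23^2 = 1888596125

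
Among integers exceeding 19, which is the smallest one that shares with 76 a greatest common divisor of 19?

57

Multiples of 19 above 19: 19·2, 19·3, … . Need the cofactor coprime to 76/19 = 4.
Checking s = 2, 3, … the first with gcd(s, 4) = 1 is s = 3, giving 57.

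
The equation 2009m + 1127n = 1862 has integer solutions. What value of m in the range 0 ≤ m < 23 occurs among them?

gcd(2009, 1127) = 49 (Euclid: 2009 = 1·1127 + 882; 1127 = 1·882 + 245; 882 = 3·245 + 147; 245 = 1·147 + 98; 147 = 1·98 + 49; 98 = 2·49 + 0), and 49 | 1862.
Extended Euclid: 2009·(9) + 1127·(-16) = 49. Scale by 38: m₀ = 342.
General solution m = m₀ + 23t; reducing mod 23 gives m = 20 (and n = -34).

20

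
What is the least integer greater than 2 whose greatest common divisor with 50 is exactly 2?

50 = 2·25. Any x with gcd(x, 50) = 2 is a multiple of 2, say 2s, with s coprime to 25.
Need s > 2/2, so s ≥ 2. First s ≥ 2 with gcd(s, 25) = 1 is s = 2. Thus x = 2·2 = 4.

4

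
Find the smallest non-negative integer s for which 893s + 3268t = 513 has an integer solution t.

125

gcd(893, 3268) = 19 (Euclid: 3268 = 3·893 + 589; 893 = 1·589 + 304; 589 = 1·304 + 285; 304 = 1·285 + 19; 285 = 15·19 + 0), and 19 | 513.
Extended Euclid: 893·(11) + 3268·(-3) = 19. Scale by 27: s₀ = 297.
General solution s = s₀ + 172k; reducing mod 172 gives s = 125 (and t = -34).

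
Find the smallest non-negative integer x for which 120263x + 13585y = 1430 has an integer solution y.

40

Reduce mod 13585: 120263x ≡ 1430 (mod 13585). With g = gcd(120263, 13585) = 143 dividing 1430, divide through: 841x ≡ 10 (mod 95).
Since gcd(841, 95) = 1, x ≡ 10·(841)⁻¹ ≡ 40 (mod 95). Smallest non-negative: 40.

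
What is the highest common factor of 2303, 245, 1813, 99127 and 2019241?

49

gcd(2303, 245): 2303 = 9·245 + 98; 245 = 2·98 + 49; 98 = 2·49 + 0 → 49
gcd(49, 1813): 1813 = 37·49 + 0 → 49
gcd(49, 99127): 99127 = 2023·49 + 0 → 49
gcd(49, 2019241): 2019241 = 41209·49 + 0 → 49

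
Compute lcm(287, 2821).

115661

gcd first: 2821 = 9·287 + 238; 287 = 1·238 + 49; 238 = 4·49 + 42; 49 = 1·42 + 7; 42 = 6·7 + 0 → gcd = 7
lcm = 287·2821/gcd = 809627/7 = 115661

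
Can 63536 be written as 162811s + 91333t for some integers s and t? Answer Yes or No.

Yes

gcd(162811, 91333): 162811 = 1·91333 + 71478; 91333 = 1·71478 + 19855; 71478 = 3·19855 + 11913; 19855 = 1·11913 + 7942; 11913 = 1·7942 + 3971; 7942 = 2·3971 + 0 → 3971
3971 divides 63536, so a solution exists.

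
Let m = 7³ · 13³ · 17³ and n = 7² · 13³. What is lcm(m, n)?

3702294323

max exponent per prime: 7³ · 13³ · 17³ = 3702294323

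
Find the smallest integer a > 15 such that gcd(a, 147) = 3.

18

147 = 3·49. Any a with gcd(a, 147) = 3 is a multiple of 3, say 3s, with s coprime to 49.
Need s > 15/3, so s ≥ 6. First s ≥ 6 with gcd(s, 49) = 1 is s = 6. Thus a = 3·6 = 18.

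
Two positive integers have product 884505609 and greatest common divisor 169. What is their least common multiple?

For any two positive integers, gcd × lcm equals their product. Hence lcm = 884505609 / 169 = 5233761.

5233761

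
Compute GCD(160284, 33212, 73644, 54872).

gcd(160284, 33212): 160284 = 4·33212 + 27436; 33212 = 1·27436 + 5776; 27436 = 4·5776 + 4332; 5776 = 1·4332 + 1444; 4332 = 3·1444 + 0 → 1444
gcd(1444, 73644): 73644 = 51·1444 + 0 → 1444
gcd(1444, 54872): 54872 = 38·1444 + 0 → 1444

1444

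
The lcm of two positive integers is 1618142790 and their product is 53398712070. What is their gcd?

From gcd × lcm = ab: gcd = 53398712070 / 1618142790 = 33.

33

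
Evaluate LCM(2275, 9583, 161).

71632925

2275 = 5² · 7 · 13; 9583 = 7 · 37²; 161 = 7 · 23
lcm takes max exponent of each prime: 5² · 7 · 13 · 23 · 37² = 71632925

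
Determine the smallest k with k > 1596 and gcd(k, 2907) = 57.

1653

2907 = 57·51. Any k with gcd(k, 2907) = 57 is a multiple of 57, say 57s, with s coprime to 51.
Need s > 1596/57, so s ≥ 29. First s ≥ 29 with gcd(s, 51) = 1 is s = 29. Thus k = 57·29 = 1653.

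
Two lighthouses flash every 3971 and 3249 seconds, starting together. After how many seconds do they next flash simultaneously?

35739

3971 = 11 · 19²; 3249 = 3² · 19²
max exponents: 3² · 11 · 19² = 35739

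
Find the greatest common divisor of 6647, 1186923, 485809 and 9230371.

gcd(6647, 1186923): 1186923 = 178·6647 + 3757; 6647 = 1·3757 + 2890; 3757 = 1·2890 + 867; 2890 = 3·867 + 289; 867 = 3·289 + 0 → 289
gcd(289, 485809): 485809 = 1681·289 + 0 → 289
gcd(289, 9230371): 9230371 = 31939·289 + 0 → 289

289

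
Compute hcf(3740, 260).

Euclid: 3740 = 14·260 + 100; 260 = 2·100 + 60; 100 = 1·60 + 40; 60 = 1·40 + 20; 40 = 2·20 + 0. Last nonzero remainder: 20.

20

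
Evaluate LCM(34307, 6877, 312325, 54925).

5668199966975

lcm(34307, 6877) = 34307·6877/gcd = 235929239/13 = 18148403
lcm(18148403, 312325) = 18148403·312325/gcd = 5668199966975/13 = 436015382075
lcm(436015382075, 54925) = 436015382075·54925/gcd = 23948144860469375/4225 = 5668199966975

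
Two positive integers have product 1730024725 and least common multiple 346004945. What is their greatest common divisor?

gcd·lcm = product, so gcd = 1730024725/346004945 = 5.

5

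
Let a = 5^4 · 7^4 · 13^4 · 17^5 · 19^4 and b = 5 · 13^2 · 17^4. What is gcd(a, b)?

70575245

min exponent per shared prime: 5 · 13^2 · 17^4 = 70575245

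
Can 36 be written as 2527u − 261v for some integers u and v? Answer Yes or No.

gcd(2527, 261): 2527 = 9·261 + 178; 261 = 1·178 + 83; 178 = 2·83 + 12; 83 = 6·12 + 11; 12 = 1·11 + 1; 11 = 11·1 + 0 → 1
1 divides 36, so a solution exists.

Yes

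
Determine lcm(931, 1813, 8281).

lcm(931, 1813) = 931·1813/gcd = 1687903/49 = 34447
lcm(34447, 8281) = 34447·8281/gcd = 285255607/49 = 5821543

5821543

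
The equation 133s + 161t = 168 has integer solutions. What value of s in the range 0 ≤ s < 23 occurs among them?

gcd(133, 161) = 7 (Euclid: 161 = 1·133 + 28; 133 = 4·28 + 21; 28 = 1·21 + 7; 21 = 3·7 + 0), and 7 | 168.
Extended Euclid: 133·(-6) + 161·(5) = 7. Scale by 24: s₀ = -144.
General solution s = s₀ + 23k; reducing mod 23 gives s = 17 (and t = -13).

17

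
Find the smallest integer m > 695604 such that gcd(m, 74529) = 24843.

720447

74529 = 24843·3. Any m with gcd(m, 74529) = 24843 is a multiple of 24843, say 24843s, with s coprime to 3.
Need s > 695604/24843, so s ≥ 29. First s ≥ 29 with gcd(s, 3) = 1 is s = 29. Thus m = 24843·29 = 720447.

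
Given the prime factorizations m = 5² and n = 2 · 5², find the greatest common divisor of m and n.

25

min exponent per shared prime: 5² = 25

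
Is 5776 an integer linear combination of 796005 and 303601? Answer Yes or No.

Yes

By Bézout, 796005p − 303601q = 5776 has integer solutions iff gcd(796005, 303601) | 5776.
Euclid: 796005 = 2·303601 + 188803; 303601 = 1·188803 + 114798; 188803 = 1·114798 + 74005; 114798 = 1·74005 + 40793; 74005 = 1·40793 + 33212; 40793 = 1·33212 + 7581; 33212 = 4·7581 + 2888; 7581 = 2·2888 + 1805; 2888 = 1·1805 + 1083; 1805 = 1·1083 + 722; 1083 = 1·722 + 361; 722 = 2·361 + 0. gcd = 361; 5776 mod 361 = 0. Yes.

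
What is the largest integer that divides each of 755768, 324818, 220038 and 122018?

338

gcd(755768, 324818): 755768 = 2·324818 + 106132; 324818 = 3·106132 + 6422; 106132 = 16·6422 + 3380; 6422 = 1·3380 + 3042; 3380 = 1·3042 + 338; 3042 = 9·338 + 0 → 338
gcd(338, 220038): 220038 = 651·338 + 0 → 338
gcd(338, 122018): 122018 = 361·338 + 0 → 338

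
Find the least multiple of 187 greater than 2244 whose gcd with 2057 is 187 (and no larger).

2431

Multiples of 187 above 2244: 187·13, 187·14, … . Need the cofactor coprime to 2057/187 = 11.
Checking s = 13, 14, … the first with gcd(s, 11) = 1 is s = 13, giving 2431.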